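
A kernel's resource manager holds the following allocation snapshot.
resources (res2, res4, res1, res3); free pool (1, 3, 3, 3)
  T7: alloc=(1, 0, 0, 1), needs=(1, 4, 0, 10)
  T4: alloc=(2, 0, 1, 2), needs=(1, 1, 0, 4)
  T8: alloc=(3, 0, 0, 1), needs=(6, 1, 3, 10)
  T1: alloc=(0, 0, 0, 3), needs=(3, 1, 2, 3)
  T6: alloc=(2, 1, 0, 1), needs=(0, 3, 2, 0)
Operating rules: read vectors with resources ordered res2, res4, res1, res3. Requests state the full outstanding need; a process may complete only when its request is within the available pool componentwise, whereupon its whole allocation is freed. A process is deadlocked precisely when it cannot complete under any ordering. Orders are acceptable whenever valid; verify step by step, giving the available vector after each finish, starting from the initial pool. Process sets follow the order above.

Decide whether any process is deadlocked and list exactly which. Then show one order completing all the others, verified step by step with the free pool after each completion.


Deadlocked set: T7 and T8.
Key observation: after T6, T1, T4 complete, (5, 4, 4, 9) is the best the pool ever gets, yet each leftover process wants more res3.
One completion order for the rest: T6, T1, T4. Check, step by step:
  pool = (1, 3, 3, 3)
  T6: need (0, 3, 2, 0) fits (1, 3, 3, 3); releases (2, 1, 0, 1), pool now (3, 4, 3, 4)
  T1: need (3, 1, 2, 3) fits (3, 4, 3, 4); releases (0, 0, 0, 3), pool now (3, 4, 3, 7)
  T4: need (1, 1, 0, 4) fits (3, 4, 3, 7); releases (2, 0, 1, 2), pool now (5, 4, 4, 9)
The stuck group stays short no matter what:
  T7 still needs (1, 4, 0, 10) but only (5, 4, 4, 9) is free — short on res3
  T8 still needs (6, 1, 3, 10) but only (5, 4, 4, 9) is free — short on res2 and res3


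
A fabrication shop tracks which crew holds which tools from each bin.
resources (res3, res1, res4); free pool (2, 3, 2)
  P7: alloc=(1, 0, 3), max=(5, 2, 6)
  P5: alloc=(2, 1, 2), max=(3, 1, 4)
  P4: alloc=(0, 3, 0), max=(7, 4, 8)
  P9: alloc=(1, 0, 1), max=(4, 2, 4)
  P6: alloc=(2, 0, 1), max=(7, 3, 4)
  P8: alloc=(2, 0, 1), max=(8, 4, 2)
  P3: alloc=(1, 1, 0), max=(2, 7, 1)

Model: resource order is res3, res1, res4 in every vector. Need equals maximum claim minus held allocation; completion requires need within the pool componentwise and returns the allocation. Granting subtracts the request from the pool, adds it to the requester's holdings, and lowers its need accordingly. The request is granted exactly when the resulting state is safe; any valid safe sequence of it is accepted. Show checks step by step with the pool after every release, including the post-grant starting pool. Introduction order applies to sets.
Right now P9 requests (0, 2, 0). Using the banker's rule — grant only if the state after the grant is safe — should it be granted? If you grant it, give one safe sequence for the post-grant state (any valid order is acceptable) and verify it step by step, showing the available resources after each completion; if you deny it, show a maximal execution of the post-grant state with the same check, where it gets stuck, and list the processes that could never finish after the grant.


GRANT: granting preserves safety; a valid post-grant sequence is P5, P9, P7, P8, P4, P6, P3.
Key observation: post-grant, (2, 1, 2) remains, and an order beginning with P5 completes everyone.
Check on the post-grant state, step by step:
  pool = (2, 1, 2)
  P5 needs (1, 0, 2) <= (2, 1, 2) -> finishes; pool += (2, 1, 2) = (4, 2, 4)
  P9 needs (3, 0, 3) <= (4, 2, 4) -> finishes; pool += (1, 2, 1) = (5, 4, 5)
  P7 needs (4, 2, 3) <= (5, 4, 5) -> finishes; pool += (1, 0, 3) = (6, 4, 8)
  P8 needs (6, 4, 1) <= (6, 4, 8) -> finishes; pool += (2, 0, 1) = (8, 4, 9)
  P4 needs (7, 1, 8) <= (8, 4, 9) -> finishes; pool += (0, 3, 0) = (8, 7, 9)
  P6 needs (5, 3, 3) <= (8, 7, 9) -> finishes; pool += (2, 0, 1) = (10, 7, 10)
  P3 needs (1, 6, 1) <= (10, 7, 10) -> finishes; pool += (1, 1, 0) = (11, 8, 10)


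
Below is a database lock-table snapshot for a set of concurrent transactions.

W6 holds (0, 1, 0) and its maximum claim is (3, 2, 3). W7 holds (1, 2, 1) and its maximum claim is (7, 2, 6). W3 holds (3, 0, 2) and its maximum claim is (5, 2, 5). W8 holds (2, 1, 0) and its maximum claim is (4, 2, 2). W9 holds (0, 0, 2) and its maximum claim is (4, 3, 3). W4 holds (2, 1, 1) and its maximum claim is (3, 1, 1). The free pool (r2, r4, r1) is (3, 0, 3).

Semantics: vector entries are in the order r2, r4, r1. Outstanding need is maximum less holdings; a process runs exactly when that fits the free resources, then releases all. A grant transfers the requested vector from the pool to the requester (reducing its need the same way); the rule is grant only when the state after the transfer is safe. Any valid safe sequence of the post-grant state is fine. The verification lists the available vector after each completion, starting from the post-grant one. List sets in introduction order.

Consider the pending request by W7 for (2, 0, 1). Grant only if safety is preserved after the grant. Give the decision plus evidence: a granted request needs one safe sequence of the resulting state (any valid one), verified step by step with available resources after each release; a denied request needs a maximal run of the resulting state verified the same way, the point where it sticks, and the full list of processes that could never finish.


GRANT. The post-grant state is safe; one safe sequence: W4, W8, W3, W7, W9, W6.
Key observation: granting shrinks the pool to (1, 0, 2), yet W4 still fits and the chain goes through.
Check on the post-grant state, step by step:
  pool = (1, 0, 2)
  W4: need (1, 0, 0) fits (1, 0, 2); releases (2, 1, 1), pool now (3, 1, 3)
  W8: need (2, 1, 2) fits (3, 1, 3); releases (2, 1, 0), pool now (5, 2, 3)
  W3: need (2, 2, 3) fits (5, 2, 3); releases (3, 0, 2), pool now (8, 2, 5)
  W7: need (4, 0, 4) fits (8, 2, 5); releases (3, 2, 2), pool now (11, 4, 7)
  W9: need (4, 3, 1) fits (11, 4, 7); releases (0, 0, 2), pool now (11, 4, 9)
  W6: need (3, 1, 3) fits (11, 4, 9); releases (0, 1, 0), pool now (11, 5, 9)


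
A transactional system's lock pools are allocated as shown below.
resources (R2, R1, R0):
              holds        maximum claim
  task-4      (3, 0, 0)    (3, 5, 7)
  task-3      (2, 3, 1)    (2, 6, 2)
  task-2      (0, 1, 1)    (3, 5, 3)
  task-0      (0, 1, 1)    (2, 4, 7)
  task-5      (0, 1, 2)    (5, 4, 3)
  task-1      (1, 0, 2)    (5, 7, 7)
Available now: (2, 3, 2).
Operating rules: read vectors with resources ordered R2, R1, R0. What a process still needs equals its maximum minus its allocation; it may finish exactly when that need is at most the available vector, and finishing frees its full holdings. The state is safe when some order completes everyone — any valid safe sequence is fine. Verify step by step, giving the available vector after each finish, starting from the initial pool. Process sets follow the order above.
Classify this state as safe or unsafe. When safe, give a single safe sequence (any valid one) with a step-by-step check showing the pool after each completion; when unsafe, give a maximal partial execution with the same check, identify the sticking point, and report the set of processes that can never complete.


UNSAFE.
Key observation: after task-3, task-2 the pool peaks at (4, 7, 4), and each blocked process is short somewhere: task-4 on R0; task-0 on R0; task-5 on R2; task-1 on R0.
Going as far as possible: task-3, task-2; after that, nothing fits. Verifying each step:
  pool = (2, 3, 2)
  task-3 needs (0, 3, 1) <= (2, 3, 2) -> finishes; pool += (2, 3, 1) = (4, 6, 3)
  task-2 needs (3, 4, 2) <= (4, 6, 3) -> finishes; pool += (0, 1, 1) = (4, 7, 4)
  blocked: task-4 wants (0, 5, 7), pool (4, 7, 4) — not enough R0
  blocked: task-0 wants (2, 3, 6), pool (4, 7, 4) — not enough R0
  blocked: task-5 wants (5, 3, 1), pool (4, 7, 4) — not enough R2
  blocked: task-1 wants (4, 7, 5), pool (4, 7, 4) — not enough R0
Never able to finish: task-4, task-0, task-5 and task-1.


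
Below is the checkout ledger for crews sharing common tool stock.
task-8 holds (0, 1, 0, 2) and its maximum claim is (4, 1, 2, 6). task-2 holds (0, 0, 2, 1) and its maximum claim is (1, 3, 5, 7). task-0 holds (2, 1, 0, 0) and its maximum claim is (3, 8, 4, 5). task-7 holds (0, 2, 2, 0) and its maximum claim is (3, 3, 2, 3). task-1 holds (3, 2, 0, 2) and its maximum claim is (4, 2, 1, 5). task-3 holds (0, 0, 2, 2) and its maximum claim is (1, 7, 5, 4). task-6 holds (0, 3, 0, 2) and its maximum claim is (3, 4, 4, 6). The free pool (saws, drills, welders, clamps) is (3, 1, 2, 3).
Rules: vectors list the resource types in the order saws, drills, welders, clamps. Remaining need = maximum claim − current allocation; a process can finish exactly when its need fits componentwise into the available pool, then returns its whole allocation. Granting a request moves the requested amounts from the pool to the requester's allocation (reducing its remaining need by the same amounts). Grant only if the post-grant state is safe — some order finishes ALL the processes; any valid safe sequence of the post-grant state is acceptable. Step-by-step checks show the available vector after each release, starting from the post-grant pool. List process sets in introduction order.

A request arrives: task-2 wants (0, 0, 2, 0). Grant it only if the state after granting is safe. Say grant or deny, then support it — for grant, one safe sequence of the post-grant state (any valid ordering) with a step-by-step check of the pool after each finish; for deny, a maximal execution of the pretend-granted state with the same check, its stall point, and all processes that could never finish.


GRANT — the state after the grant stays safe, e.g. via task-7, task-1, task-8, task-2, task-6, task-3, task-0.
Key observation: even at the reduced pool (3, 1, 0, 3), task-7 fits immediately, so safety survives the grant.
Verifying the post-grant state step by step:
  pool = (3, 1, 0, 3)
  task-7: need (3, 1, 0, 3) fits (3, 1, 0, 3); releases (0, 2, 2, 0), pool now (3, 3, 2, 3)
  task-1: need (1, 0, 1, 3) fits (3, 3, 2, 3); releases (3, 2, 0, 2), pool now (6, 5, 2, 5)
  task-8: need (4, 0, 2, 4) fits (6, 5, 2, 5); releases (0, 1, 0, 2), pool now (6, 6, 2, 7)
  task-2: need (1, 3, 1, 6) fits (6, 6, 2, 7); releases (0, 0, 4, 1), pool now (6, 6, 6, 8)
  task-6: need (3, 1, 4, 4) fits (6, 6, 6, 8); releases (0, 3, 0, 2), pool now (6, 9, 6, 10)
  task-3: need (1, 7, 3, 2) fits (6, 9, 6, 10); releases (0, 0, 2, 2), pool now (6, 9, 8, 12)
  task-0: need (1, 7, 4, 5) fits (6, 9, 8, 12); releases (2, 1, 0, 0), pool now (8, 10, 8, 12)


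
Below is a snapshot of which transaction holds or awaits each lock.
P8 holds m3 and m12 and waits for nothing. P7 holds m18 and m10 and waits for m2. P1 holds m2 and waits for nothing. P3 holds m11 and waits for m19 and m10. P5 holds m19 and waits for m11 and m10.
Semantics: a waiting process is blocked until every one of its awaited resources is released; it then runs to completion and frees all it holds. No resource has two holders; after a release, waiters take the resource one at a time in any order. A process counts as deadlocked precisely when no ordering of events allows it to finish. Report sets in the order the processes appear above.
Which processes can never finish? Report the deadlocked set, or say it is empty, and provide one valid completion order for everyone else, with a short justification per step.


Deadlocked set: P3 and P5.
Key observation: the wait chain closes on itself along P3 -> P5 -> P3; no other process is dragged down with it.
One completion order for the rest: P8, P1, P7.
Check, step by step:
  P8 waits on nothing -> runs at once and releases m3 and m12
  P1 waits on nothing -> runs at once and releases m2
  run P7 (all its waits — m2 — are resolved); releases m18 and m10


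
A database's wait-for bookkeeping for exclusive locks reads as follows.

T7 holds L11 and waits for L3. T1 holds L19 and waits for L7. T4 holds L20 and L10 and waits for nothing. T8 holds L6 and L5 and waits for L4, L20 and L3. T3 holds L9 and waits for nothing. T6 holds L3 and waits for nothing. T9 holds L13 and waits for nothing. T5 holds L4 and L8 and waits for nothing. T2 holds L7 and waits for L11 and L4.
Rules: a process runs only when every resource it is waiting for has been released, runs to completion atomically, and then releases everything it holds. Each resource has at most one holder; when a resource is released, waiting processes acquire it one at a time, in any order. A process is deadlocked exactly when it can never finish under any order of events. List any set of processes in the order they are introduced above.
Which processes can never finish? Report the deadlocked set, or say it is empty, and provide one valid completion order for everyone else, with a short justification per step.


Nothing here is deadlocked.
Key observation: the waits form no ring: some process can always run, and its releases unblock the others one by one.
One completion order for the rest: T3, T4, T6, T9, T7, T5, T2, T1, T8.
Walking it through:
  T3 waits on nothing -> runs at once and releases L9
  T4 waits on nothing -> runs at once and releases L20 and L10
  T6 waits on nothing -> runs at once and releases L3
  T9 waits on nothing -> runs at once and releases L13
  T7: everything it awaited (L3) is free; runs, freeing L11
  T5 waits on nothing -> runs at once and releases L4 and L8
  T2: everything it awaited (L11 and L4) is free; runs, freeing L7
  T1: everything it awaited (L7) is free; runs, freeing L19
  T8: everything it awaited (L4, L20 and L3) is free; runs, freeing L6 and L5


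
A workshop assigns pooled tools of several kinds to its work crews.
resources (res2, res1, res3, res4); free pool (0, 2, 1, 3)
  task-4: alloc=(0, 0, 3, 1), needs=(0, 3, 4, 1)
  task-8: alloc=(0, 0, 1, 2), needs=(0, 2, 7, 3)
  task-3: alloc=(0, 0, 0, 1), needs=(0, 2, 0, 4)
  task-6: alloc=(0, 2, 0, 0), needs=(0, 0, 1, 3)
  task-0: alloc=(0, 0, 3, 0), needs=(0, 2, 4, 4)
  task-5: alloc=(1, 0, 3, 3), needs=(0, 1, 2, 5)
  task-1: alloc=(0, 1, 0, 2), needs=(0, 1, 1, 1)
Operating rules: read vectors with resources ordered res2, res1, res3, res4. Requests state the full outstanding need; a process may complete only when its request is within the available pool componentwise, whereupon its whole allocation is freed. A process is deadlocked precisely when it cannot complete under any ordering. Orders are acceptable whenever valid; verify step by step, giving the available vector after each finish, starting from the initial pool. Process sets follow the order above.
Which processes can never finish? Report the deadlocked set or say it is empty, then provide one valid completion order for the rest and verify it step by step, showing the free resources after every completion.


Deadlocked: task-4, task-8, task-0 and task-5.
Key observation: the wall is res3: completing task-1, task-6, task-3 brings the pool only to (0, 5, 1, 6), and all the rest need more.
The rest can finish in the order task-1, task-6, task-3. Verifying each step:
  pool = (0, 2, 1, 3)
  task-1 needs (0, 1, 1, 1) <= (0, 2, 1, 3) -> finishes; pool += (0, 1, 0, 2) = (0, 3, 1, 5)
  task-6 needs (0, 0, 1, 3) <= (0, 3, 1, 5) -> finishes; pool += (0, 2, 0, 0) = (0, 5, 1, 5)
  task-3 needs (0, 2, 0, 4) <= (0, 5, 1, 5) -> finishes; pool += (0, 0, 0, 1) = (0, 5, 1, 6)
None of the blocked processes ever fits:
  task-4 still needs (0, 3, 4, 1) but only (0, 5, 1, 6) is free — short on res3
  task-8 still needs (0, 2, 7, 3) but only (0, 5, 1, 6) is free — short on res3
  task-0 still needs (0, 2, 4, 4) but only (0, 5, 1, 6) is free — short on res3
  task-5 still needs (0, 1, 2, 5) but only (0, 5, 1, 6) is free — short on res3


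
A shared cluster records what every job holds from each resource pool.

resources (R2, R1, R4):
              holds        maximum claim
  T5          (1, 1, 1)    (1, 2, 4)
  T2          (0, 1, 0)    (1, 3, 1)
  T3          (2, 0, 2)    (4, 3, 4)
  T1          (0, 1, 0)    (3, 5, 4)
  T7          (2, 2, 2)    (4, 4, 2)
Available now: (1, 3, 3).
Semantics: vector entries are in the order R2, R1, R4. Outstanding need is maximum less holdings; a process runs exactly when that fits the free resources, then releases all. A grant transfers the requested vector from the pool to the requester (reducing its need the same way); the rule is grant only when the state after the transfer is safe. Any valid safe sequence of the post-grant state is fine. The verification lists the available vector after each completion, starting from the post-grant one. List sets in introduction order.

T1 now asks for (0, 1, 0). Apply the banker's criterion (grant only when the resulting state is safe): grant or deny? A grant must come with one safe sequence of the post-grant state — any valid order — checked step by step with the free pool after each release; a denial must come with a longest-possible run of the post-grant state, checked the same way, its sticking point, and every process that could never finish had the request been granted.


GRANT — the state after the grant stays safe, e.g. via T5, T3, T2, T7, T1.
Key observation: the transfer keeps a workable pool ((1, 2, 3)); T5 starts the safe sequence.
Verifying the post-grant state step by step:
  pool = (1, 2, 3)
  T5 needs (0, 1, 3) <= (1, 2, 3) -> finishes; pool += (1, 1, 1) = (2, 3, 4)
  T3 needs (2, 3, 2) <= (2, 3, 4) -> finishes; pool += (2, 0, 2) = (4, 3, 6)
  T2 needs (1, 2, 1) <= (4, 3, 6) -> finishes; pool += (0, 1, 0) = (4, 4, 6)
  T7 needs (2, 2, 0) <= (4, 4, 6) -> finishes; pool += (2, 2, 2) = (6, 6, 8)
  T1 needs (3, 3, 4) <= (6, 6, 8) -> finishes; pool += (0, 2, 0) = (6, 8, 8)


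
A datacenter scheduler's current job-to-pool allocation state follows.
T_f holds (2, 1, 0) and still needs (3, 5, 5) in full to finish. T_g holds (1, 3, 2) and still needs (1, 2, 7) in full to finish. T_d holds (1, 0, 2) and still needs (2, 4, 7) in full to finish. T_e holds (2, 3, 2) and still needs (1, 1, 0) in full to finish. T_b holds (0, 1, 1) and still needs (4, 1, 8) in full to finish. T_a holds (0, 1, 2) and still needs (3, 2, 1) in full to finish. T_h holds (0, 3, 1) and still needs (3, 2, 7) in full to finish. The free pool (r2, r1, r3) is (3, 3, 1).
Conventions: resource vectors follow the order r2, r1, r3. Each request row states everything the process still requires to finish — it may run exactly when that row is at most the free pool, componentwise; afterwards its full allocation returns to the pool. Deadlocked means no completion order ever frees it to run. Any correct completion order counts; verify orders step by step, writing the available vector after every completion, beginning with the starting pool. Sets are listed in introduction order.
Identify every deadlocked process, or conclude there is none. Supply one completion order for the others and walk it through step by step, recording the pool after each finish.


The deadlocked set is T_g, T_d, T_b and T_h.
Key observation: once T_e, T_a, T_f finish, the pool peaks at (7, 8, 5) — and every remaining process still needs more r3 than that.
One completion order for the rest: T_e, T_a, T_f. Verifying each step:
  pool = (3, 3, 1)
  T_e: need (1, 1, 0) fits (3, 3, 1); releases (2, 3, 2), pool now (5, 6, 3)
  T_a: need (3, 2, 1) fits (5, 6, 3); releases (0, 1, 2), pool now (5, 7, 5)
  T_f: need (3, 5, 5) fits (5, 7, 5); releases (2, 1, 0), pool now (7, 8, 5)
The stuck group stays short no matter what:
  blocked: T_g wants (1, 2, 7), pool (7, 8, 5) — not enough r3
  blocked: T_d wants (2, 4, 7), pool (7, 8, 5) — not enough r3
  blocked: T_b wants (4, 1, 8), pool (7, 8, 5) — not enough r3
  blocked: T_h wants (3, 2, 7), pool (7, 8, 5) — not enough r3


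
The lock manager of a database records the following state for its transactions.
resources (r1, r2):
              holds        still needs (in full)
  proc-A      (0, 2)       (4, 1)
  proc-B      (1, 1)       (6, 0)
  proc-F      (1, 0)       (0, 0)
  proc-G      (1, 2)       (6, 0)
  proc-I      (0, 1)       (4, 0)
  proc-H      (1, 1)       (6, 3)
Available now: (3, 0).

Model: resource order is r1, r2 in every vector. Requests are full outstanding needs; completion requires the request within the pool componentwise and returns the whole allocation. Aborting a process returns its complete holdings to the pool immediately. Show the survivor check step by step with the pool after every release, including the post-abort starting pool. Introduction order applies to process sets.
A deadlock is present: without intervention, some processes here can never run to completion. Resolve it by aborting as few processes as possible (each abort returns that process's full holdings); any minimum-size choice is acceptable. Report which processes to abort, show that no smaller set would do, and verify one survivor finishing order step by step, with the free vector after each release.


Abort proc-G and proc-H.
Key observation: proc-B was stuck for good until proc-G and proc-H gave back (2, 3); in the order shown it finishes at step 2.
No one abort is enough; case by case: proc-A alone leaves proc-B blocked (short on r1); proc-B alone leaves proc-G blocked (short on r1); proc-F alone leaves proc-B blocked (short on r1); proc-G alone leaves proc-B blocked (short on r1); proc-I alone leaves proc-B blocked (short on r1); proc-H alone leaves proc-B blocked (short on r1).
The survivors complete as proc-F, proc-B, proc-I, proc-A. Check, step by step (starting from the post-abort pool):
  pool = (5, 3)
  proc-F needs (0, 0) <= (5, 3) -> finishes; pool += (1, 0) = (6, 3)
  proc-B needs (6, 0) <= (6, 3) -> finishes; pool += (1, 1) = (7, 4)
  proc-I needs (4, 0) <= (7, 4) -> finishes; pool += (0, 1) = (7, 5)
  proc-A needs (4, 1) <= (7, 5) -> finishes; pool += (0, 2) = (7, 7)


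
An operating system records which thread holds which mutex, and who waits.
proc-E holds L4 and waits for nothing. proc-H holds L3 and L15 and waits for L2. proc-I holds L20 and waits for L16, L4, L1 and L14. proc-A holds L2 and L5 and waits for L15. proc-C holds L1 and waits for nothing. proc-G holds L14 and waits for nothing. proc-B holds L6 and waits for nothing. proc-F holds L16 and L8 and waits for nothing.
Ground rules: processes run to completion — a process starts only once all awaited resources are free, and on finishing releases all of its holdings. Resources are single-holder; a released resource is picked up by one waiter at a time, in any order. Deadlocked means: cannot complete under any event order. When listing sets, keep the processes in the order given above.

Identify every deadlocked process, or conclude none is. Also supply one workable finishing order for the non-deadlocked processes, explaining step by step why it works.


Deadlocked set: proc-H and proc-A.
Key observation: along proc-H -> proc-A -> proc-H, each member waits on what the next one holds — a deadlock; no other process is dragged down with it.
The rest can finish in the order proc-F, proc-C, proc-B, proc-G, proc-E, proc-I.
Verifying each step:
  proc-F waits on nothing -> runs at once and releases L16 and L8
  proc-C waits on nothing -> runs at once and releases L1
  proc-B waits on nothing -> runs at once and releases L6
  proc-G waits on nothing -> runs at once and releases L14
  proc-E waits on nothing -> runs at once and releases L4
  proc-I: everything it awaited (L16, L4, L1 and L14) is free; runs, freeing L20


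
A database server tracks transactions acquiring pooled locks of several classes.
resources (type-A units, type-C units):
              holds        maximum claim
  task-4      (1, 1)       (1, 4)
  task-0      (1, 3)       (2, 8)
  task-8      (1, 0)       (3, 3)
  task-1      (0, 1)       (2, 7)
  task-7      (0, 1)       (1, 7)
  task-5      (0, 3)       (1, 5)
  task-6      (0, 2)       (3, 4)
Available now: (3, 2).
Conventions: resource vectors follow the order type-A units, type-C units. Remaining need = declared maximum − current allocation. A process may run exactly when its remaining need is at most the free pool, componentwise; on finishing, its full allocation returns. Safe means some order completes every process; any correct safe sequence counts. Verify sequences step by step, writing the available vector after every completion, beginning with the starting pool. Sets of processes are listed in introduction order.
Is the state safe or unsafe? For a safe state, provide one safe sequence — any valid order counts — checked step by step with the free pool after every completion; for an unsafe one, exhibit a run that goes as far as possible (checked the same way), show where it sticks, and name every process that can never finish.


SAFE, for example via the order task-5, task-0, task-4, task-6, task-1, task-7, task-8.
Key observation: reading the order forward, task-5 is the first process whose need (1, 2) meets the free pool (3, 2) exactly on a resource it requests.
Step-by-step check:
  pool = (3, 2)
  run task-5 (needs (1, 2), free (3, 2)); after release of (0, 3) the pool is (3, 5)
  run task-0 (needs (1, 5), free (3, 5)); after release of (1, 3) the pool is (4, 8)
  run task-4 (needs (0, 3), free (4, 8)); after release of (1, 1) the pool is (5, 9)
  run task-6 (needs (3, 2), free (5, 9)); after release of (0, 2) the pool is (5, 11)
  run task-1 (needs (2, 6), free (5, 11)); after release of (0, 1) the pool is (5, 12)
  run task-7 (needs (1, 6), free (5, 12)); after release of (0, 1) the pool is (5, 13)
  run task-8 (needs (2, 3), free (5, 13)); after release of (1, 0) the pool is (6, 13)


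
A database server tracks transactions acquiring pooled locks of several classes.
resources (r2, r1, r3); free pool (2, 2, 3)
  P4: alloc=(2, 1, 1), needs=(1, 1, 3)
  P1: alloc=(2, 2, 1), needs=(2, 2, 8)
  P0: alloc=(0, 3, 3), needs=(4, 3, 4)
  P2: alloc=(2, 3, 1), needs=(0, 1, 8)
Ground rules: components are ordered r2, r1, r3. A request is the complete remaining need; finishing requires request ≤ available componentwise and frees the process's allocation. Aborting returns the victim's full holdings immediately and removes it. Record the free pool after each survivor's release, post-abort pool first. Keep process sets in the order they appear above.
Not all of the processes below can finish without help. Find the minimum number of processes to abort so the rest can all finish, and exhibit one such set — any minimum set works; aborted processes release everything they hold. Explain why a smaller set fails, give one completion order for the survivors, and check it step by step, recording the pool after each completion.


The answer: abort P2.
Key observation: the deadlocked P1 becomes finishable only because P2 released (2, 3, 1); it completes at step 3 below.
Minimality: the empty abort set fails — the state is deadlocked as it stands.
Survivors finish in the order: P4, P0, P1. Step-by-step check (pool after the aborts first):
  pool = (4, 5, 4)
  run P4 (needs (1, 1, 3), free (4, 5, 4)); after release of (2, 1, 1) the pool is (6, 6, 5)
  run P0 (needs (4, 3, 4), free (6, 6, 5)); after release of (0, 3, 3) the pool is (6, 9, 8)
  run P1 (needs (2, 2, 8), free (6, 9, 8)); after release of (2, 2, 1) the pool is (8, 11, 9)


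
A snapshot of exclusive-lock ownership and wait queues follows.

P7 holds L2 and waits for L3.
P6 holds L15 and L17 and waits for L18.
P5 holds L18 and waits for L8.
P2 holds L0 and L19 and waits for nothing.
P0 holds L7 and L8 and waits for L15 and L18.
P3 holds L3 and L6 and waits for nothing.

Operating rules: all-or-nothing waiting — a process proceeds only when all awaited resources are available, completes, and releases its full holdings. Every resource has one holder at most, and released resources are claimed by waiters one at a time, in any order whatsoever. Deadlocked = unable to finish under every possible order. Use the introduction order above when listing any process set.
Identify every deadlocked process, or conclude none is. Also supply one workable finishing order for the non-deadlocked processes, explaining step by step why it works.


The deadlocked set is P6, P5 and P0.
Key observation: nobody on the ring P6 -> P5 -> P0 -> P6 can start until another member finishes, which never happens; no other process is dragged down with it.
A valid finishing order for the others: P3, P2, P7.
Step-by-step check:
  P3 waits on nothing -> runs at once and releases L3 and L6
  P2 waits on nothing -> runs at once and releases L0 and L19
  run P7 (all its waits — L3 — are resolved); releases L2


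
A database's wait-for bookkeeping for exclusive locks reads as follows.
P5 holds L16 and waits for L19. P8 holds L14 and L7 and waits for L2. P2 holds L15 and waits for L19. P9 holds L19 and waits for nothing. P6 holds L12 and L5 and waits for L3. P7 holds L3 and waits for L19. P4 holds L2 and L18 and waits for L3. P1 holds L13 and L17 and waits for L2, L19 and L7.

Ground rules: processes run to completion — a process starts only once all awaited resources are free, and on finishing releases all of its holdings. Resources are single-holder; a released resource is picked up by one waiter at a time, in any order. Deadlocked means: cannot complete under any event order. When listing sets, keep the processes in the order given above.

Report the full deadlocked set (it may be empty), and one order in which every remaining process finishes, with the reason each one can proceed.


No process is deadlocked.
Key observation: no waiting chain loops back on itself — every chain ends at a process that waits on nothing, so everyone eventually runs.
A valid finishing order for the others: P9, P7, P4, P8, P2, P5, P6, P1.
Verifying each step:
  run P9 (it waits on nothing); releases L19
  P7 waits on L19 — all released -> runs and releases L3
  P4 waits on L3 — all released -> runs and releases L2 and L18
  P8 waits on L2 — all released -> runs and releases L14 and L7
  P2 waits on L19 — all released -> runs and releases L15
  P5 waits on L19 — all released -> runs and releases L16
  P6 waits on L3 — all released -> runs and releases L12 and L5
  P1 waits on L2, L19 and L7 — all released -> runs and releases L13 and L17


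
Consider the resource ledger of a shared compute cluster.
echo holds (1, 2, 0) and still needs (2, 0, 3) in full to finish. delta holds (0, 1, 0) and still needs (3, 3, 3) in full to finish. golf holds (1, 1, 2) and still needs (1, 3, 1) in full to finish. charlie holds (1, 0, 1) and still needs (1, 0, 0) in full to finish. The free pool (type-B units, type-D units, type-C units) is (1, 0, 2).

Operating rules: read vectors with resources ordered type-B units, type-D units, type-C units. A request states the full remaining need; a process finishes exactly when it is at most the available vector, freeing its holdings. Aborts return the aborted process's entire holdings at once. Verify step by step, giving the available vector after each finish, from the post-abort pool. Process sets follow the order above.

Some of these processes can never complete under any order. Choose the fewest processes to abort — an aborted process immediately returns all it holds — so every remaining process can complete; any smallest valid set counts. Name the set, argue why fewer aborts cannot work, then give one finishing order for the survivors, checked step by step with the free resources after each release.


Abort golf.
Key observation: delta had no path to completion before; after the abort of golf ((1, 1, 2) returned), step 2 is where it fits.
Why nothing smaller works: aborting no one leaves the state deadlocked as given.
One survivor order: echo, delta, charlie. Walking it through (post-abort pool first):
  pool = (2, 1, 4)
  run echo (needs (2, 0, 3), free (2, 1, 4)); after release of (1, 2, 0) the pool is (3, 3, 4)
  run delta (needs (3, 3, 3), free (3, 3, 4)); after release of (0, 1, 0) the pool is (3, 4, 4)
  run charlie (needs (1, 0, 0), free (3, 4, 4)); after release of (1, 0, 1) the pool is (4, 4, 5)


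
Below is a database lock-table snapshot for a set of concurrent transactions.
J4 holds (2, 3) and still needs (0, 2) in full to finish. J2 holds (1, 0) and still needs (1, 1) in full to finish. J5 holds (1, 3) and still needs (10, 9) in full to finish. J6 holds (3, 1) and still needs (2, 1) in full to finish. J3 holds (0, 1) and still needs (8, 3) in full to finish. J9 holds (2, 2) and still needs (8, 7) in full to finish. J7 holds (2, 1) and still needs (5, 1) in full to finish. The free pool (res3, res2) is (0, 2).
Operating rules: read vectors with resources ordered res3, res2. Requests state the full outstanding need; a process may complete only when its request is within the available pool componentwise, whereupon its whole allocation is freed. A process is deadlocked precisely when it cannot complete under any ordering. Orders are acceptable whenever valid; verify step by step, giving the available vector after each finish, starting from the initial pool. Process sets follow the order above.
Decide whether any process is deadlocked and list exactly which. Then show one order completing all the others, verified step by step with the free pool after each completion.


No process is deadlocked.
Key observation: there is always a runnable process — J4 first — so the state unwinds completely.
The rest can finish in the order J4, J6, J2, J7, J9, J5, J3. Walking it through:
  pool = (0, 2)
  J4: need (0, 2) fits (0, 2); releases (2, 3), pool now (2, 5)
  J6: need (2, 1) fits (2, 5); releases (3, 1), pool now (5, 6)
  J2: need (1, 1) fits (5, 6); releases (1, 0), pool now (6, 6)
  J7: need (5, 1) fits (6, 6); releases (2, 1), pool now (8, 7)
  J9: need (8, 7) fits (8, 7); releases (2, 2), pool now (10, 9)
  J5: need (10, 9) fits (10, 9); releases (1, 3), pool now (11, 12)
  J3: need (8, 3) fits (11, 12); releases (0, 1), pool now (11, 13)


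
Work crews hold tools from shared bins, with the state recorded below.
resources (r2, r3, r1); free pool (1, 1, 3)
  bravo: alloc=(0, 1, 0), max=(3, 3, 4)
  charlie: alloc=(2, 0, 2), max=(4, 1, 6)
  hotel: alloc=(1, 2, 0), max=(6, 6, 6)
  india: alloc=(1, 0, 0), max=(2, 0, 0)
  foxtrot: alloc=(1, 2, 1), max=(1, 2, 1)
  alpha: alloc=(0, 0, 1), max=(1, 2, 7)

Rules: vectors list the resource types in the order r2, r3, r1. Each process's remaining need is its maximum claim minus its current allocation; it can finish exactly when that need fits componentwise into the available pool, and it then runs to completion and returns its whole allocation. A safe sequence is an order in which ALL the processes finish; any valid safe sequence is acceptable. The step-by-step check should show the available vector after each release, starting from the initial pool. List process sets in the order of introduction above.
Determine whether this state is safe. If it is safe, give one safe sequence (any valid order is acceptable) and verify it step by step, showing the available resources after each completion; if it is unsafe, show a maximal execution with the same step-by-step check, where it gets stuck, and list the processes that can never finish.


SAFE — a valid safe sequence is foxtrot, india, charlie, bravo, alpha, hotel.
Key observation: charlie is the earliest step where a requested resource binds exactly: need (2, 1, 4), pool (3, 3, 4) at its turn.
Step-by-step check:
  pool = (1, 1, 3)
  foxtrot needs (0, 0, 0) <= (1, 1, 3) -> finishes; pool += (1, 2, 1) = (2, 3, 4)
  india needs (1, 0, 0) <= (2, 3, 4) -> finishes; pool += (1, 0, 0) = (3, 3, 4)
  charlie needs (2, 1, 4) <= (3, 3, 4) -> finishes; pool += (2, 0, 2) = (5, 3, 6)
  bravo needs (3, 2, 4) <= (5, 3, 6) -> finishes; pool += (0, 1, 0) = (5, 4, 6)
  alpha needs (1, 2, 6) <= (5, 4, 6) -> finishes; pool += (0, 0, 1) = (5, 4, 7)
  hotel needs (5, 4, 6) <= (5, 4, 7) -> finishes; pool += (1, 2, 0) = (6, 6, 7)


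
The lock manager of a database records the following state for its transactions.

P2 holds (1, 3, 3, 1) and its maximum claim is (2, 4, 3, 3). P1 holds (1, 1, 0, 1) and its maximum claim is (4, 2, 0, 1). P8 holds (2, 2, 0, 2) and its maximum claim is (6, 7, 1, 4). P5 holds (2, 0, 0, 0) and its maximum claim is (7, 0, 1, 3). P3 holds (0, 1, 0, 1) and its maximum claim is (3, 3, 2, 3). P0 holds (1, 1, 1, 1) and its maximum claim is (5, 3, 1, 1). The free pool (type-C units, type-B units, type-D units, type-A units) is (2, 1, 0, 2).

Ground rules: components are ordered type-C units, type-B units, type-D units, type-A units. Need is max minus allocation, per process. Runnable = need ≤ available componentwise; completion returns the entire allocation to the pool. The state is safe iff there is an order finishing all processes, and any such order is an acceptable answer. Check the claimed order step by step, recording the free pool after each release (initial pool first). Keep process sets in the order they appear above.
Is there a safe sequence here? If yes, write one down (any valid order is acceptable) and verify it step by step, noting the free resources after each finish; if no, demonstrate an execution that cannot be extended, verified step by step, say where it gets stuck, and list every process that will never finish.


The state is SAFE; one workable sequence: P2, P1, P3, P0, P5, P8.
Key observation: the order's first zero-slack moment is P2 ((1, 1, 0, 2) needed, (2, 1, 0, 2) free — a requested resource with nothing to spare).
Step-by-step check:
  pool = (2, 1, 0, 2)
  run P2 (needs (1, 1, 0, 2), free (2, 1, 0, 2)); after release of (1, 3, 3, 1) the pool is (3, 4, 3, 3)
  run P1 (needs (3, 1, 0, 0), free (3, 4, 3, 3)); after release of (1, 1, 0, 1) the pool is (4, 5, 3, 4)
  run P3 (needs (3, 2, 2, 2), free (4, 5, 3, 4)); after release of (0, 1, 0, 1) the pool is (4, 6, 3, 5)
  run P0 (needs (4, 2, 0, 0), free (4, 6, 3, 5)); after release of (1, 1, 1, 1) the pool is (5, 7, 4, 6)
  run P5 (needs (5, 0, 1, 3), free (5, 7, 4, 6)); after release of (2, 0, 0, 0) the pool is (7, 7, 4, 6)
  run P8 (needs (4, 5, 1, 2), free (7, 7, 4, 6)); after release of (2, 2, 0, 2) the pool is (9, 9, 4, 8)


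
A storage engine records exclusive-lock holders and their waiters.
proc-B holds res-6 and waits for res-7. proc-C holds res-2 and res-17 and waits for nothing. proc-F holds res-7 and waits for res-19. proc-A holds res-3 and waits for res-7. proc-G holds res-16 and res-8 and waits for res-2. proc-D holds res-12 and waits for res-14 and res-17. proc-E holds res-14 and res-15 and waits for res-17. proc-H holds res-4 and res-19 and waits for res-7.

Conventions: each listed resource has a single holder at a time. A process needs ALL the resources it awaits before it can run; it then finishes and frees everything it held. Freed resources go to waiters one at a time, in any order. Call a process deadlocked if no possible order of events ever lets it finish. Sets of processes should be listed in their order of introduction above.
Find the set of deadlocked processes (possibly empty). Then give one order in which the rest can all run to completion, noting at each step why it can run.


The deadlocked set is proc-B, proc-F, proc-A and proc-H.
Key observation: the waits loop around proc-F -> proc-H -> proc-F with no way out; proc-B and proc-A wait into the deadlock from upstream.
The rest can finish in the order proc-C, proc-G, proc-E, proc-D.
Walking it through:
  run proc-C (it waits on nothing); releases res-2 and res-17
  run proc-G (all its waits — res-2 — are resolved); releases res-16 and res-8
  run proc-E (all its waits — res-17 — are resolved); releases res-14 and res-15
  run proc-D (all its waits — res-14 and res-17 — are resolved); releases res-12


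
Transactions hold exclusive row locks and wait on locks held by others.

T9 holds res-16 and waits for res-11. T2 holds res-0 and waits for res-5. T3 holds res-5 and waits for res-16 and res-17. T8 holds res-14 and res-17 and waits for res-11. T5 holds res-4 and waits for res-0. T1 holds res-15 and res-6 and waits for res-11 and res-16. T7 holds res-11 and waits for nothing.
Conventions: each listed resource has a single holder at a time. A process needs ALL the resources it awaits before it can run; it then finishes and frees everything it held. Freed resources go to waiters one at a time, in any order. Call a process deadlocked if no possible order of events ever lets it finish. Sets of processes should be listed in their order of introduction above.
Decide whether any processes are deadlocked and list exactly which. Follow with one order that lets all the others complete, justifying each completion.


No process is deadlocked.
Key observation: all waits point, directly or indirectly, at processes that can finish, so nothing is permanently blocked.
The rest can finish in the order T7, T9, T8, T1, T3, T2, T5.
Verifying each step:
  T7 waits on nothing -> runs at once and releases res-11
  T9: everything it awaited (res-11) is free; runs, freeing res-16
  T8: everything it awaited (res-11) is free; runs, freeing res-14 and res-17
  T1: everything it awaited (res-11 and res-16) is free; runs, freeing res-15 and res-6
  T3: everything it awaited (res-16 and res-17) is free; runs, freeing res-5
  T2: everything it awaited (res-5) is free; runs, freeing res-0
  T5: everything it awaited (res-0) is free; runs, freeing res-4
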